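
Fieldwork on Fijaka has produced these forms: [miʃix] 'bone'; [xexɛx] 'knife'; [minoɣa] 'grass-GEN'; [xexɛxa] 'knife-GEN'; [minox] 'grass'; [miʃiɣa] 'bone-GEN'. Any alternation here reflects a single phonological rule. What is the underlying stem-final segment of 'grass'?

/ɣ/

The stem for 'grass' ends in [x] in [minox] but [ɣ] in [minoɣa].
The stem 'knife' ([xexɛx], [xexɛxa]) shows [x] unchanged in both environments, so [x] cannot be basic with [ɣ] derived before the GEN suffix.
Therefore /ɣ/ is basic and [x] is derived by word-final obstruent devoicing (voiced obstruents become voiceless word-finally).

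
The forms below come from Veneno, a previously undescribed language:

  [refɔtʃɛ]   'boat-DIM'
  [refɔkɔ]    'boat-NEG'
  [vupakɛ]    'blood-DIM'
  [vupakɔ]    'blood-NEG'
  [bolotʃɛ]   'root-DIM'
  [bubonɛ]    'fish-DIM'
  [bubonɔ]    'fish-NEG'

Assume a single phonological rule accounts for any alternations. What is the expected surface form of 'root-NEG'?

In [refɔtʃɛ] and [refɔkɔ] the final segment of 'boat' alternates: [tʃ] ~ [k].
Compare 'blood', with invariant [k] in [vupakɛ] and [vupakɔ]: an analysis with underlying /k/ and a rule producing [tʃ] before the DIM suffix would wrongly predict alternation here too.
So /tʃ/ is underlying, and a rule of depalatalization — palato-alveolar /tʃ/ becomes [k] when no front vowel follows — gives [k].
The one attested form of 'root', [bolotʃɛ], shows underlying /bolotʃ/. Applying the same rule when no front vowel follows gives [bolokɔ].

[bolokɔ]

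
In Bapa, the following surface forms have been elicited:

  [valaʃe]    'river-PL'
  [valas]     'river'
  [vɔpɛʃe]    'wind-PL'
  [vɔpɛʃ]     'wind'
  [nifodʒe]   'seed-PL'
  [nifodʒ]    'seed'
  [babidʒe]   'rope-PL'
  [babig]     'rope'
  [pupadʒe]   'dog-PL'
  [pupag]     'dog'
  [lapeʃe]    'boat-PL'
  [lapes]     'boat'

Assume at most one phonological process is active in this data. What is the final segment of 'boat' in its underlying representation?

/s/

The stem for 'boat' ends in [ʃ] in [lapeʃe] but [s] in [lapes].
The stem 'wind' ([vɔpɛʃe], [vɔpɛʃ]) shows [ʃ] unchanged in both environments, so [ʃ] cannot be basic with [s] derived in isolation.
So /s/ is underlying, and a rule of palatalization before a front vowel — /g/ and /s/ become palato-alveolar [dʒ] and [ʃ] before a front vowel — gives [ʃ].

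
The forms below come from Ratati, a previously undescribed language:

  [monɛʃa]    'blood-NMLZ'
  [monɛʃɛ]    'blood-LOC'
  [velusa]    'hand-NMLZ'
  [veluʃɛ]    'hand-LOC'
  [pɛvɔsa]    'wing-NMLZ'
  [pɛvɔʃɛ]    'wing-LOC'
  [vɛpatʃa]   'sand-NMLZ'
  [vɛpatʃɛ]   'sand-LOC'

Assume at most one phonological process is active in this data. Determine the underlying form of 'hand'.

/velus/

'hand' shows [s] ~ [ʃ] at the end of the stem ([velusa] vs [veluʃɛ]).
Compare 'blood', with invariant [ʃ] in [monɛʃa] and [monɛʃɛ]: an analysis with underlying /ʃ/ and a rule producing [s] before the NMLZ suffix would wrongly predict alternation here too.
The underlying segment must be /s/; /s/ becomes palato-alveolar [ʃ] before a front vowel, yielding [ʃ] there.
So 'hand' = /velus/.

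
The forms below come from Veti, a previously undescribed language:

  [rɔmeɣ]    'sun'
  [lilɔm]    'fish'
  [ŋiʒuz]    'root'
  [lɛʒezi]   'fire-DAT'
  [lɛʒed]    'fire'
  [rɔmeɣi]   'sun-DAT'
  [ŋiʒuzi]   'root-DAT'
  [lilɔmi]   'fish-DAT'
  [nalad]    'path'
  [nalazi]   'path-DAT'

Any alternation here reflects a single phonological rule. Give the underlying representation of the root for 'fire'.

/lɛʒed/

The stem for 'fire' ends in [z] in [lɛʒezi] but [d] in [lɛʒed].
The stem 'root' ([ŋiʒuzi], [ŋiʒuz]) shows [z] unchanged in both environments, so [z] cannot be basic with [d] derived in isolation.
The alternation reflects intervocalic spirantization: voiced stops become fricatives between vowels. /d/ is underlying.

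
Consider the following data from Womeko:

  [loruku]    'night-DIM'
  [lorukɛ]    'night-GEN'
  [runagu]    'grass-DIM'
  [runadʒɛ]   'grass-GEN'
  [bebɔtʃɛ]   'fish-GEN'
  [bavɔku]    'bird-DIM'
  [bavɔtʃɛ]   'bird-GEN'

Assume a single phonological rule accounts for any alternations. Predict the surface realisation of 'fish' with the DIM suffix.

[bebɔku]

'bird' shows [k] ~ [tʃ] at the end of the stem ([bavɔku] vs [bavɔtʃɛ]).
If /k/ were underlying and a rule turned it into [tʃ] before the GEN suffix, 'night' would also alternate; but it has [k] in both [loruku] and [lorukɛ].
Therefore /tʃ/ is basic and [k] is derived by depalatalization (palato-alveolar /tʃ/ and /dʒ/ become [k] and [g] when no front vowel follows).
From [bebɔtʃɛ] the stem 'fish' is /bebɔtʃ/; when no front vowel follows this yields [bebɔku].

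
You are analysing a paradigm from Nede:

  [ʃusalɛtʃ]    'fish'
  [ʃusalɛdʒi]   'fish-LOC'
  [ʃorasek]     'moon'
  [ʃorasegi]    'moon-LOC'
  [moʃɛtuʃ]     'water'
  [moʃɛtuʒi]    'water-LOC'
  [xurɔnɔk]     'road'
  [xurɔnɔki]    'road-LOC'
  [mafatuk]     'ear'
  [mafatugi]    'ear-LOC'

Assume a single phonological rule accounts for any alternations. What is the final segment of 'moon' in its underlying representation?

/g/

The stem for 'moon' ends in [k] in [ʃorasek] but [g] in [ʃorasegi].
But 'road' keeps [k] in both environments ([xurɔnɔk], [xurɔnɔki]), so there is no rule changing /k/ to [g] before the LOC suffix.
So /g/ is underlying, and a rule of word-final obstruent devoicing — voiced obstruents become voiceless word-finally — gives [k].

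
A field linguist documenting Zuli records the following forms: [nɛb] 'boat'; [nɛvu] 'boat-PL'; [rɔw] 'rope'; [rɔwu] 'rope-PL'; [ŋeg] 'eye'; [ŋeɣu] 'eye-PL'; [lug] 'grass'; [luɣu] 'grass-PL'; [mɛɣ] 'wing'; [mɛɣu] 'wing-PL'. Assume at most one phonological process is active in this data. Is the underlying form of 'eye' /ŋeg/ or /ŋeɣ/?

The stem for 'eye' ends in [g] in [ŋeg] but [ɣ] in [ŋeɣu].
Compare 'wing', with invariant [ɣ] in [mɛɣ] and [mɛɣu]: an analysis with underlying /ɣ/ and a rule producing [g] in isolation would wrongly predict alternation here too.
So /g/ is underlying, and a rule of intervocalic spirantization — voiced stops become fricatives between vowels — gives [ɣ].

/ŋeg/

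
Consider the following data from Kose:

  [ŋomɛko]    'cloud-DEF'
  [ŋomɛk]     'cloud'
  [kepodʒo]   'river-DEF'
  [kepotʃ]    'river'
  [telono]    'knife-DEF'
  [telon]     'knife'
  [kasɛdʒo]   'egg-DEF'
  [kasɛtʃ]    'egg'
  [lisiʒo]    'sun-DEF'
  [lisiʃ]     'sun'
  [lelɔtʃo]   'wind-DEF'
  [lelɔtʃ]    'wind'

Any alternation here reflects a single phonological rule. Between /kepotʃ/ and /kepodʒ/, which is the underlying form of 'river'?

The root 'river' surfaces as [kepodʒo] and [kepotʃ], with a stem-final [dʒ] ~ [tʃ] alternation.
Compare 'wind', with invariant [tʃ] in [lelɔtʃo] and [lelɔtʃ]: an analysis with underlying /tʃ/ and a rule producing [dʒ] before the DEF suffix would wrongly predict alternation here too.
The underlying segment must be /dʒ/; voiced obstruents become voiceless word-finally, yielding [tʃ] there.

/kepodʒ/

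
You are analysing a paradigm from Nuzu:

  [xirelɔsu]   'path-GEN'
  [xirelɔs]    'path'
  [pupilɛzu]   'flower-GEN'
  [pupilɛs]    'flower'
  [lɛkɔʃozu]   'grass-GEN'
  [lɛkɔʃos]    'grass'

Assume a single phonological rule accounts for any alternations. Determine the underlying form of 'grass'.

/lɛkɔʃoz/

In [lɛkɔʃozu] and [lɛkɔʃos] the final segment of 'grass' alternates: [z] ~ [s].
If /s/ were underlying and a rule turned it into [z] before the GEN suffix, 'path' would also alternate; but it has [s] in both [xirelɔsu] and [xirelɔs].
The underlying segment must be /z/; voiced obstruents become voiceless word-finally, yielding [s] there.
So 'grass' = /lɛkɔʃoz/.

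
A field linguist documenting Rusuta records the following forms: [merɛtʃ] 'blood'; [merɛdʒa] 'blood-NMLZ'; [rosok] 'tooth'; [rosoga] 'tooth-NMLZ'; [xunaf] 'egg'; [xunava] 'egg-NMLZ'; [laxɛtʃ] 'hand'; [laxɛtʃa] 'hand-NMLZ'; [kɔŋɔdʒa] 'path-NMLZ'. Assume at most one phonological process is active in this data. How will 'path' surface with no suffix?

The stem for 'blood' ends in [tʃ] in [merɛtʃ] but [dʒ] in [merɛdʒa].
But 'hand' keeps [tʃ] in both environments ([laxɛtʃ], [laxɛtʃa]), so there is no rule changing /tʃ/ to [dʒ] before the NMLZ suffix.
The underlying segment must be /dʒ/; voiced obstruents become voiceless word-finally, yielding [tʃ] there.
The one attested form of 'path', [kɔŋɔdʒa], shows underlying /kɔŋɔdʒ/. Applying the same rule word-finally gives [kɔŋɔtʃ].

[kɔŋɔtʃ]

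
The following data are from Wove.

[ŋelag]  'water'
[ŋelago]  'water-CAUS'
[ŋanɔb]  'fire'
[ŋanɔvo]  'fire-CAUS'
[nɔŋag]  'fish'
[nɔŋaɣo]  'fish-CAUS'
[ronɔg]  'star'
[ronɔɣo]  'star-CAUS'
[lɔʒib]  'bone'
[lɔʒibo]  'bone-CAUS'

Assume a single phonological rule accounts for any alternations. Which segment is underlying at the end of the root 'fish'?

/ɣ/

In [nɔŋag] and [nɔŋaɣo] the final segment of 'fish' alternates: [g] ~ [ɣ].
If /g/ were underlying and a rule turned it into [ɣ] before the CAUS suffix, 'water' would also alternate; but it has [g] in both [ŋelag] and [ŋelago].
Therefore /ɣ/ is basic and [g] is derived by word-final hardening (voiced fricatives become stops word-finally).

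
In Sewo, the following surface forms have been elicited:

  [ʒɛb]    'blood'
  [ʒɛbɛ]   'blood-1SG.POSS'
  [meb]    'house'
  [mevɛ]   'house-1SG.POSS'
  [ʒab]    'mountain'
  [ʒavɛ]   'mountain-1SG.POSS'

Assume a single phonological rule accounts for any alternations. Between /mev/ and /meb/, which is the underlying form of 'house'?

/mev/

The stem for 'house' ends in [b] in [meb] but [v] in [mevɛ].
But 'blood' keeps [b] in both environments ([ʒɛb], [ʒɛbɛ]), so there is no rule changing /b/ to [v] before the 1SG.POSS suffix.
So /v/ is underlying, and a rule of word-final hardening — voiced fricatives become stops word-finally — gives [b].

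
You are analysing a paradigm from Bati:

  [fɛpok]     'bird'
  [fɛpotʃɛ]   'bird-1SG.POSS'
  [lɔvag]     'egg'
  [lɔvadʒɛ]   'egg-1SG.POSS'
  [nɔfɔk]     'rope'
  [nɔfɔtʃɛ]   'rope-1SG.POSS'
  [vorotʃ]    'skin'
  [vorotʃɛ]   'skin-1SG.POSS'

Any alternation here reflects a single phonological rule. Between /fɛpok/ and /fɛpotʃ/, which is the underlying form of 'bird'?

/fɛpok/

The stem for 'bird' ends in [k] in [fɛpok] but [tʃ] in [fɛpotʃɛ].
But 'skin' keeps [tʃ] in both environments ([vorotʃ], [vorotʃɛ]), so there is no rule changing /tʃ/ to [k] in isolation.
So /k/ is underlying, and a rule of palatalization before a front vowel — /k/ and /g/ become palato-alveolar [tʃ] and [dʒ] before a front vowel — gives [tʃ].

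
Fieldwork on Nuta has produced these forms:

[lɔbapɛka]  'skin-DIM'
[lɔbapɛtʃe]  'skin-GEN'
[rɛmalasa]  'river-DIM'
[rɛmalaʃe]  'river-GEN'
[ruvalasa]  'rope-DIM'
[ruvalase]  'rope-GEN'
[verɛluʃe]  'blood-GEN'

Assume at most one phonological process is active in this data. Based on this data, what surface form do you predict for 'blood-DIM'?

The root 'river' surfaces as [rɛmalasa] and [rɛmalaʃe], with a stem-final [s] ~ [ʃ] alternation.
The stem 'rope' ([ruvalasa], [ruvalase]) shows [s] unchanged in both environments, so [s] cannot be basic with [ʃ] derived before the GEN suffix.
The underlying segment must be /ʃ/; palato-alveolar /tʃ/ and /ʃ/ become [k] and [s] when no front vowel follows, yielding [s] there.
From [verɛluʃe] the stem 'blood' is /verɛluʃ/; when no front vowel follows this yields [verɛlusa].

[verɛlusa]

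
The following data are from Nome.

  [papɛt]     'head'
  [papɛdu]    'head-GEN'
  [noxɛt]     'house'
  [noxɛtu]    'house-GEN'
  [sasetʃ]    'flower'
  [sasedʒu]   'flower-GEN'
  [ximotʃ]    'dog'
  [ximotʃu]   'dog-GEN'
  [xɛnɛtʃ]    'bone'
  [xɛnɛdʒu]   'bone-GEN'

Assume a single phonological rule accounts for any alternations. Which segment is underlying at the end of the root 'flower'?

'flower' shows [tʃ] ~ [dʒ] at the end of the stem ([sasetʃ] vs [sasedʒu]).
But 'dog' keeps [tʃ] in both environments ([ximotʃ], [ximotʃu]), so there is no rule changing /tʃ/ to [dʒ] before the GEN suffix.
So /dʒ/ is underlying, and a rule of word-final obstruent devoicing — voiced obstruents become voiceless word-finally — gives [tʃ].

/dʒ/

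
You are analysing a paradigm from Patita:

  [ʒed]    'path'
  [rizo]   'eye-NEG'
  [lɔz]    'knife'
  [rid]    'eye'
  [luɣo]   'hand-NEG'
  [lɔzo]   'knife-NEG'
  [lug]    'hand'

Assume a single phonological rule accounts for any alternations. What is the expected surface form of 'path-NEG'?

The root 'eye' surfaces as [rid] and [rizo], with a stem-final [d] ~ [z] alternation.
But 'knife' keeps [z] in both environments ([lɔz], [lɔzo]), so there is no rule changing /z/ to [d] in isolation.
So /d/ is underlying, and a rule of intervocalic spirantization — voiced stops become fricatives between vowels — gives [z].
From [ʒed] the stem 'path' is /ʒed/; between vowels this yields [ʒezo].

[ʒezo]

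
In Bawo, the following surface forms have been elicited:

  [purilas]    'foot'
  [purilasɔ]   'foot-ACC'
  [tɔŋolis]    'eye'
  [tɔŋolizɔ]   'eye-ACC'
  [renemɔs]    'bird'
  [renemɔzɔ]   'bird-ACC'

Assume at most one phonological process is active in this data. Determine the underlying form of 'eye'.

The root 'eye' surfaces as [tɔŋolis] and [tɔŋolizɔ], with a stem-final [s] ~ [z] alternation.
The stem 'foot' ([purilas], [purilasɔ]) shows [s] unchanged in both environments, so [s] cannot be basic with [z] derived before the ACC suffix.
Therefore /z/ is basic and [s] is derived by word-final obstruent devoicing (voiced obstruents become voiceless word-finally).
So 'eye' = /tɔŋoliz/.

/tɔŋoliz/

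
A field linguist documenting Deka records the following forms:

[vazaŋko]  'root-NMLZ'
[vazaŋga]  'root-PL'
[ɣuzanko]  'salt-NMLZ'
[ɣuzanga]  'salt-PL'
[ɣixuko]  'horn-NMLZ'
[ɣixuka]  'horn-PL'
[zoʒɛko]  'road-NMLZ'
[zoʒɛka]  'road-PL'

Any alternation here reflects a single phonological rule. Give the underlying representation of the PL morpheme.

The PL suffix surfaces as [-ga] and [-ka], depending on the final segment of the stem.
The NMLZ suffix, which begins with [k], is invariant after every stem; so [k] is not altered by any rule here.
The PL suffix is therefore /-ga/ underlyingly, with post-vocalic devoicing: voiced stops become voiceless after a vowel.

/-ga/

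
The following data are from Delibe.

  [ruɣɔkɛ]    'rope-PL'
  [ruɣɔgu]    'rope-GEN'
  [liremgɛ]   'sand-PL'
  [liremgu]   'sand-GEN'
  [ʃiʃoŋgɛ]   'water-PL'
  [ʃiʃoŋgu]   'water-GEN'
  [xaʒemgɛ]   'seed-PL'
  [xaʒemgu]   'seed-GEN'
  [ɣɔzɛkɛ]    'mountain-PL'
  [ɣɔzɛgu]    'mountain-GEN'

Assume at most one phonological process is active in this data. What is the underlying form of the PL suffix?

The PL suffix surfaces as [-gɛ] and [-kɛ], depending on the final segment of the stem.
The GEN suffix, which begins with [g], is invariant after every stem; so [g] is not altered by any rule here.
The PL suffix is therefore /-kɛ/ underlyingly, with post-nasal voicing: voiceless stops become voiced after a nasal.

/-kɛ/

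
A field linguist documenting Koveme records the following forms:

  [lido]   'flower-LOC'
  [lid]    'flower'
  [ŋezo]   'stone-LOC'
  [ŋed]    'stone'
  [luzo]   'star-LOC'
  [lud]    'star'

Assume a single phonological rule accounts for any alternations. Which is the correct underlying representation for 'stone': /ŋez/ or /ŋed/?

/ŋez/

In [ŋezo] and [ŋed] the final segment of 'stone' alternates: [z] ~ [d].
The stem 'flower' ([lido], [lid]) shows [d] unchanged in both environments, so [d] cannot be basic with [z] derived before the LOC suffix.
Therefore /z/ is basic and [d] is derived by word-final hardening (voiced fricatives become stops word-finally).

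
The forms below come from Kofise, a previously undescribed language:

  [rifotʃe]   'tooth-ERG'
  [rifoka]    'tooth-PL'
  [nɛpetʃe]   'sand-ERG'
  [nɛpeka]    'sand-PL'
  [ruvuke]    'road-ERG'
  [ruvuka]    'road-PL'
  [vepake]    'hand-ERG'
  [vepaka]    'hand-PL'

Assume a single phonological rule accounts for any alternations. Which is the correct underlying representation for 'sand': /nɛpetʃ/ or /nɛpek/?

/nɛpetʃ/

The stem for 'sand' ends in [tʃ] in [nɛpetʃe] but [k] in [nɛpeka].
The stem 'road' ([ruvuke], [ruvuka]) shows [k] unchanged in both environments, so [k] cannot be basic with [tʃ] derived before the ERG suffix.
So /tʃ/ is underlying, and a rule of depalatalization — palato-alveolar /tʃ/ becomes [k] when no front vowel follows — gives [k].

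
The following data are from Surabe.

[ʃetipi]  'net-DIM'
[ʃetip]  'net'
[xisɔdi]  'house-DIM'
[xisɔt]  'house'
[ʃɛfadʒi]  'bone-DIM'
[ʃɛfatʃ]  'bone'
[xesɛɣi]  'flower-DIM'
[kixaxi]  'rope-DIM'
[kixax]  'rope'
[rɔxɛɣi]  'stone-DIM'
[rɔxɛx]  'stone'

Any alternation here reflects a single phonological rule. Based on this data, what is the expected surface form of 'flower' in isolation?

In [rɔxɛɣi] and [rɔxɛx] the final segment of 'stone' alternates: [ɣ] ~ [x].
If /x/ were underlying and a rule turned it into [ɣ] before the DIM suffix, 'rope' would also alternate; but it has [x] in both [kixaxi] and [kixax].
The underlying segment must be /ɣ/; voiced obstruents become voiceless word-finally, yielding [x] there.
The one attested form of 'flower', [xesɛɣi], shows underlying /xesɛɣ/. Applying the same rule word-finally gives [xesɛx].

[xesɛx]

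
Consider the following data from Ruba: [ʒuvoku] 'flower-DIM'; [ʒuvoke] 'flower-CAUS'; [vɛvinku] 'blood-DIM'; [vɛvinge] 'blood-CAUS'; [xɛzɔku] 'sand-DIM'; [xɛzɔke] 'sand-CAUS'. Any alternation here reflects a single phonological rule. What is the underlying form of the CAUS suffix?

The CAUS suffix surfaces as [-ge] and [-ke], depending on the final segment of the stem.
The DIM suffix, which begins with [k], is invariant after every stem; so [k] is not altered by any rule here.
So the underlying form is /-ge/, and voiced stops become voiceless after a vowel.

/-ge/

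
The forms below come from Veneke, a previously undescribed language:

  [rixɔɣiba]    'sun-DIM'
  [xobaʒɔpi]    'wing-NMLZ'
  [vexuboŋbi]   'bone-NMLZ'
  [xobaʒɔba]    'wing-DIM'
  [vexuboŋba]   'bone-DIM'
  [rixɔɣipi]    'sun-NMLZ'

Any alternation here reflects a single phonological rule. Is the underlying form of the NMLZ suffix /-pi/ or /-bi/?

The NMLZ suffix surfaces as [-bi] and [-pi], depending on the final segment of the stem.
The DIM suffix, which begins with [b], is invariant after every stem; so [b] is not altered by any rule here.
The NMLZ suffix is therefore /-pi/ underlyingly, with post-nasal voicing: voiceless stops become voiced after a nasal.

/-pi/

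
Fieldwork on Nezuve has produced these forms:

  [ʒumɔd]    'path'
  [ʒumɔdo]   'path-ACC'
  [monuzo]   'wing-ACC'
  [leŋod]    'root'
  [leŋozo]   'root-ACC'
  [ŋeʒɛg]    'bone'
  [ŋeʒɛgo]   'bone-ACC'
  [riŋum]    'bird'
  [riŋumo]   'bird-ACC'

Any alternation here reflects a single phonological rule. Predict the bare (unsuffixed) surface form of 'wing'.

[monud]

The stem for 'root' ends in [d] in [leŋod] but [z] in [leŋozo].
If /d/ were underlying and a rule turned it into [z] before the ACC suffix, 'path' would also alternate; but it has [d] in both [ʒumɔd] and [ʒumɔdo].
The alternation reflects word-final hardening: voiced fricatives become stops word-finally. /z/ is underlying.
The one attested form of 'wing', [monuzo], shows underlying /monuz/. Applying the same rule word-finally gives [monud].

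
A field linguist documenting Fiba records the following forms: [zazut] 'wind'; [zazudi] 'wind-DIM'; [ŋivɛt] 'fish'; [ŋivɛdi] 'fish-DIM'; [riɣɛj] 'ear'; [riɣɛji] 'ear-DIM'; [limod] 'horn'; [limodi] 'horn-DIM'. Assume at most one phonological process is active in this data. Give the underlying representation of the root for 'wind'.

/zazut/

'wind' shows [t] ~ [d] at the end of the stem ([zazut] vs [zazudi]).
Compare 'horn', with invariant [d] in [limod] and [limodi]: an analysis with underlying /d/ and a rule producing [t] in isolation would wrongly predict alternation here too.
The alternation reflects intervocalic voicing: voiceless stops become voiced between vowels. /t/ is underlying.
The underlying form of 'wind' is therefore /zazut/.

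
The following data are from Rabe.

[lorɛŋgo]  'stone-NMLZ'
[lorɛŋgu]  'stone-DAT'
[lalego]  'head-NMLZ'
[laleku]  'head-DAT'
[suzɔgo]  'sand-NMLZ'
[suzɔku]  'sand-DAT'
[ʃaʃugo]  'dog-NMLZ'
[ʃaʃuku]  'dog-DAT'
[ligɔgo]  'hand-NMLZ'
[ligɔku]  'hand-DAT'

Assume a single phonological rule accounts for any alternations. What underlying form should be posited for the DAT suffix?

The DAT suffix surfaces as [-gu] and [-ku], depending on the final segment of the stem.
The NMLZ suffix, which begins with [g], is invariant after every stem; so [g] is not altered by any rule here.
So the underlying form is /-ku/, and voiceless stops become voiced after a nasal.

/-ku/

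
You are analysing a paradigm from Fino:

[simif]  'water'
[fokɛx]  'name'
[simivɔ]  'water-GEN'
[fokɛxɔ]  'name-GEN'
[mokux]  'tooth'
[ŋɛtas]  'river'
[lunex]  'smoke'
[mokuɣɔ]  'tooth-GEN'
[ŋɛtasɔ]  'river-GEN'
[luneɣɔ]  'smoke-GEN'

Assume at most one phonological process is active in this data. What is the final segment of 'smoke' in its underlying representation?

/ɣ/

The root 'smoke' surfaces as [luneɣɔ] and [lunex], with a stem-final [ɣ] ~ [x] alternation.
If /x/ were underlying and a rule turned it into [ɣ] before the GEN suffix, 'name' would also alternate; but it has [x] in both [fokɛxɔ] and [fokɛx].
The alternation reflects word-final obstruent devoicing: voiced obstruents become voiceless word-finally. /ɣ/ is underlying.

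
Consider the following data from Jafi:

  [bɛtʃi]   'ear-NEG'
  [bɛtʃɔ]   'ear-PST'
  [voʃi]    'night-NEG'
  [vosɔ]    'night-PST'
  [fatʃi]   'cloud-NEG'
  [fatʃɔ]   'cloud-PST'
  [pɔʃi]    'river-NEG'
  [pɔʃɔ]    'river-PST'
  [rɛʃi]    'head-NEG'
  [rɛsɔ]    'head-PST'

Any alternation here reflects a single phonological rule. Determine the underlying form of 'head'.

/rɛs/

'head' shows [ʃ] ~ [s] at the end of the stem ([rɛʃi] vs [rɛsɔ]).
But 'river' keeps [ʃ] in both environments ([pɔʃi], [pɔʃɔ]), so there is no rule changing /ʃ/ to [s] before the PST suffix.
Therefore /s/ is basic and [ʃ] is derived by palatalization before a front vowel (/s/ becomes palato-alveolar [ʃ] before a front vowel).
So 'head' = /rɛs/.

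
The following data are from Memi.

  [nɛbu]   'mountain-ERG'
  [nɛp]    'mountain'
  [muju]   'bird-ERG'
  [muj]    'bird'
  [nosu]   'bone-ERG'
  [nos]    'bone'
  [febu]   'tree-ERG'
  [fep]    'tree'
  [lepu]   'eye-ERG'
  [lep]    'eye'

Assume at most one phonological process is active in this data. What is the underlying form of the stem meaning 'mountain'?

The stem for 'mountain' ends in [b] in [nɛbu] but [p] in [nɛp].
If /p/ were underlying and a rule turned it into [b] before the ERG suffix, 'eye' would also alternate; but it has [p] in both [lepu] and [lep].
So /b/ is underlying, and a rule of word-final obstruent devoicing — voiced obstruents become voiceless word-finally — gives [p].
So 'mountain' = /nɛb/.

/nɛb/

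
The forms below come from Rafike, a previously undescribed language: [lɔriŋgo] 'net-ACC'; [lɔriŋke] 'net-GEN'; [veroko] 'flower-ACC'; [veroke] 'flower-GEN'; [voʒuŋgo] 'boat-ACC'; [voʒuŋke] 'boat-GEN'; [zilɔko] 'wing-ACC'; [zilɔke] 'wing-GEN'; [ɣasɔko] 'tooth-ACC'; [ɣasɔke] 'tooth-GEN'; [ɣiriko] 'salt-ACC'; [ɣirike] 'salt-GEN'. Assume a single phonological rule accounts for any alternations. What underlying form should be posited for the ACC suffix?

The ACC morpheme has two allomorphs, [-go] and [-ko].
By contrast the GEN suffix keeps its initial [k] throughout — that segment must be underlying.
So the underlying form is /-go/, and voiced stops become voiceless after a vowel.

/-go/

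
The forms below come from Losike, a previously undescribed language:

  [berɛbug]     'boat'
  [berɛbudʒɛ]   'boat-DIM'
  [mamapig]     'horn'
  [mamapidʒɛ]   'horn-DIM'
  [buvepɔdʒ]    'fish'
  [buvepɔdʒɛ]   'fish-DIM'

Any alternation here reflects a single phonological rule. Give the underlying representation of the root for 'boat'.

/berɛbug/

In [berɛbug] and [berɛbudʒɛ] the final segment of 'boat' alternates: [g] ~ [dʒ].
Compare 'fish', with invariant [dʒ] in [buvepɔdʒ] and [buvepɔdʒɛ]: an analysis with underlying /dʒ/ and a rule producing [g] in isolation would wrongly predict alternation here too.
Therefore /g/ is basic and [dʒ] is derived by palatalization before a front vowel (/g/ becomes palato-alveolar [dʒ] before a front vowel).
So 'boat' = /berɛbug/.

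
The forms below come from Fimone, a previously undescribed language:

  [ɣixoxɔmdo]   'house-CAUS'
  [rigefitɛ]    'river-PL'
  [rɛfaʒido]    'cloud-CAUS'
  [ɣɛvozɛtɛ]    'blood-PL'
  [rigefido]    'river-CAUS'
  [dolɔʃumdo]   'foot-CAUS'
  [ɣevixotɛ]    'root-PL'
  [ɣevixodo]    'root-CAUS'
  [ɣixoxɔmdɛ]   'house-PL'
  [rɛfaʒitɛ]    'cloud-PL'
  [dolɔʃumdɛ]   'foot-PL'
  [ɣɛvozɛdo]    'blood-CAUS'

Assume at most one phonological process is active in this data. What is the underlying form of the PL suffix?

/-tɛ/

The PL morpheme has two allomorphs, [-dɛ] and [-tɛ].
The CAUS suffix, which begins with [d], is invariant after every stem; so [d] is not altered by any rule here.
The PL suffix is therefore /-tɛ/ underlyingly, with post-nasal voicing: voiceless stops become voiced after a nasal.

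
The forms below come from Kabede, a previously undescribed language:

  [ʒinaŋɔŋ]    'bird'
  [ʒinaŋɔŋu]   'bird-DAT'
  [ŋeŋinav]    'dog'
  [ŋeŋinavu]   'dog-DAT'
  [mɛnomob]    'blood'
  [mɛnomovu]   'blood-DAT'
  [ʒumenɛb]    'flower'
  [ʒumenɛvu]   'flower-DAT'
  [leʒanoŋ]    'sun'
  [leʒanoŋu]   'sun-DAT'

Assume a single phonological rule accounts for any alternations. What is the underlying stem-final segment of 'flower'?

The root 'flower' surfaces as [ʒumenɛb] and [ʒumenɛvu], with a stem-final [b] ~ [v] alternation.
The stem 'dog' ([ŋeŋinav], [ŋeŋinavu]) shows [v] unchanged in both environments, so [v] cannot be basic with [b] derived in isolation.
The underlying segment must be /b/; voiced stops become fricatives between vowels, yielding [v] there.

/b/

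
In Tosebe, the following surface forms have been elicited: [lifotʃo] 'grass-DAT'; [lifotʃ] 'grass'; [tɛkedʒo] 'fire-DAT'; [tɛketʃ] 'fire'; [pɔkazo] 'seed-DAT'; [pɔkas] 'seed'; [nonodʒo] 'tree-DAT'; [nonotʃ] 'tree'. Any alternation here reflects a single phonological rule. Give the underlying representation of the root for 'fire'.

/tɛkedʒ/

In [tɛkedʒo] and [tɛketʃ] the final segment of 'fire' alternates: [dʒ] ~ [tʃ].
But 'grass' keeps [tʃ] in both environments ([lifotʃo], [lifotʃ]), so there is no rule changing /tʃ/ to [dʒ] before the DAT suffix.
Therefore /dʒ/ is basic and [tʃ] is derived by word-final obstruent devoicing (voiced obstruents become voiceless word-finally).
The underlying form of 'fire' is therefore /tɛkedʒ/.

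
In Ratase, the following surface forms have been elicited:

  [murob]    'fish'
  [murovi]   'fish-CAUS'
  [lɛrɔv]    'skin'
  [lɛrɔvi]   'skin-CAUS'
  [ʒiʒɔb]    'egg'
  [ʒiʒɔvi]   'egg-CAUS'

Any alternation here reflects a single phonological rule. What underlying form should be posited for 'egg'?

/ʒiʒɔb/

In [ʒiʒɔb] and [ʒiʒɔvi] the final segment of 'egg' alternates: [b] ~ [v].
The stem 'skin' ([lɛrɔv], [lɛrɔvi]) shows [v] unchanged in both environments, so [v] cannot be basic with [b] derived in isolation.
Therefore /b/ is basic and [v] is derived by intervocalic spirantization (voiced stops become fricatives between vowels).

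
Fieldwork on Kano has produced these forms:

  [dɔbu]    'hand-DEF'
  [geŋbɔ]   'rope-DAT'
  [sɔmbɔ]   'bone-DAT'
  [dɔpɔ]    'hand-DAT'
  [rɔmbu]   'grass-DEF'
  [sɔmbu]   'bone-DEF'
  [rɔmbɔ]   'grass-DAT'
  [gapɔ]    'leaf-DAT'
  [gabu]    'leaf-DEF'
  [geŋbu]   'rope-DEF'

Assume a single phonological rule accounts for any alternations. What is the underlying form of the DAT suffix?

The DAT morpheme has two allomorphs, [-bɔ] and [-pɔ].
By contrast the DEF suffix keeps its initial [b] throughout — that segment must be underlying.
The DAT suffix is therefore /-pɔ/ underlyingly, with post-nasal voicing: voiceless stops become voiced after a nasal.

/-pɔ/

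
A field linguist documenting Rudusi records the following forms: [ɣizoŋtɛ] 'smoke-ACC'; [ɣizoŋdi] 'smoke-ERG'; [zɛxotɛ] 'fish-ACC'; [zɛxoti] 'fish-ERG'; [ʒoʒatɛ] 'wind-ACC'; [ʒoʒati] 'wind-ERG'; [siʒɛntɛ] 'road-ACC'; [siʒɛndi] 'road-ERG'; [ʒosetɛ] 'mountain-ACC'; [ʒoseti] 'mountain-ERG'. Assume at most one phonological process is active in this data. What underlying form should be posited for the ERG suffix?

The ERG suffix surfaces as [-di] and [-ti], depending on the final segment of the stem.
By contrast the ACC suffix keeps its initial [t] throughout — that segment must be underlying.
The ERG suffix is therefore /-di/ underlyingly, with post-vocalic devoicing: voiced stops become voiceless after a vowel.

/-di/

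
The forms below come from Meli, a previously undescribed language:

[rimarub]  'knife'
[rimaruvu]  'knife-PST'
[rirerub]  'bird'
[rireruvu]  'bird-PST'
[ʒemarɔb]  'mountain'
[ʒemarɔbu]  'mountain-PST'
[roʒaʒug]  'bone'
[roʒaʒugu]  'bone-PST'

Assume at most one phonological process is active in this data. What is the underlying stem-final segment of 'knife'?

/v/

The stem for 'knife' ends in [b] in [rimarub] but [v] in [rimaruvu].
The stem 'mountain' ([ʒemarɔb], [ʒemarɔbu]) shows [b] unchanged in both environments, so [b] cannot be basic with [v] derived before the PST suffix.
The underlying segment must be /v/; voiced fricatives become stops word-finally, yielding [b] there.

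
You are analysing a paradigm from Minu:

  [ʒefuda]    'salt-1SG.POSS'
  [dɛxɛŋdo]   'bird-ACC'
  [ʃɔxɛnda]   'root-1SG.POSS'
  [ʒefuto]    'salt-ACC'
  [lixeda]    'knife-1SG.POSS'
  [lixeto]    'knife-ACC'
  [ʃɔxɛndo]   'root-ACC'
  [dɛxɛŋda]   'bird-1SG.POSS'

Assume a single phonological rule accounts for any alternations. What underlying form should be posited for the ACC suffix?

The ACC morpheme has two allomorphs, [-do] and [-to].
By contrast the 1SG.POSS suffix keeps its initial [d] throughout — that segment must be underlying.
So the underlying form is /-to/, and voiceless stops become voiced after a nasal.

/-to/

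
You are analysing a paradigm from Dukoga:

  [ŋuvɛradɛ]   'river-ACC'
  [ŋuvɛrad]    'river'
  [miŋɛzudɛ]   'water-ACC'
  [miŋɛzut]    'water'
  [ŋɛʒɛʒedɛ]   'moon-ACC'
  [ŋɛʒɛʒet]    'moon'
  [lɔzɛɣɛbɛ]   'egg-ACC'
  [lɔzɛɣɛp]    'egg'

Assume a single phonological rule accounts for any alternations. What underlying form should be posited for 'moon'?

'moon' shows [d] ~ [t] at the end of the stem ([ŋɛʒɛʒedɛ] vs [ŋɛʒɛʒet]).
Compare 'river', with invariant [d] in [ŋuvɛradɛ] and [ŋuvɛrad]: an analysis with underlying /d/ and a rule producing [t] in isolation would wrongly predict alternation here too.
So /t/ is underlying, and a rule of intervocalic voicing — voiceless stops become voiced between vowels — gives [d].
The underlying form of 'moon' is therefore /ŋɛʒɛʒet/.

/ŋɛʒɛʒet/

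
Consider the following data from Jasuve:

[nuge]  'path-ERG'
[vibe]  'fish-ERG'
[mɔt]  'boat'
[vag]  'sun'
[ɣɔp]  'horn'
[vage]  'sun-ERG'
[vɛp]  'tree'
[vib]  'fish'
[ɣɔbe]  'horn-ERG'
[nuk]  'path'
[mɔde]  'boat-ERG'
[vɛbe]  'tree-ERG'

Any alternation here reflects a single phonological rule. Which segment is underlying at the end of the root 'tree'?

'tree' shows [b] ~ [p] at the end of the stem ([vɛbe] vs [vɛp]).
But 'fish' keeps [b] in both environments ([vibe], [vib]), so there is no rule changing /b/ to [p] in isolation.
So /p/ is underlying, and a rule of intervocalic voicing — voiceless stops become voiced between vowels — gives [b].

/p/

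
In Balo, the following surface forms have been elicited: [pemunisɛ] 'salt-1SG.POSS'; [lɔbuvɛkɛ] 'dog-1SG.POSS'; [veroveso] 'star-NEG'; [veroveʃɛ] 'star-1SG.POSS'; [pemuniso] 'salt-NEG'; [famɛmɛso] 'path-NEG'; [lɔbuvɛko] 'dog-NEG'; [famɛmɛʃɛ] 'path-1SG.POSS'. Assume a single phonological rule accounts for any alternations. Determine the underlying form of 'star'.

/veroveʃ/

The stem for 'star' ends in [ʃ] in [veroveʃɛ] but [s] in [veroveso].
If /s/ were underlying and a rule turned it into [ʃ] before the 1SG.POSS suffix, 'salt' would also alternate; but it has [s] in both [pemunisɛ] and [pemuniso].
The underlying segment must be /ʃ/; palato-alveolar /ʃ/ becomes [s] when no front vowel follows, yielding [s] there.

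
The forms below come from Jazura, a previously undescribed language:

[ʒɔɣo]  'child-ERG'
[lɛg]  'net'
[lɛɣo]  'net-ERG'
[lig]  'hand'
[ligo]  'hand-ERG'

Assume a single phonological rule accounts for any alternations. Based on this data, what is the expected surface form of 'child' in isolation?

In [lɛg] and [lɛɣo] the final segment of 'net' alternates: [g] ~ [ɣ].
The stem 'hand' ([lig], [ligo]) shows [g] unchanged in both environments, so [g] cannot be basic with [ɣ] derived before the ERG suffix.
So /ɣ/ is underlying, and a rule of word-final hardening — voiced fricatives become stops word-finally — gives [g].
From [ʒɔɣo] the stem 'child' is /ʒɔɣ/; word-finally this yields [ʒɔg].

[ʒɔg]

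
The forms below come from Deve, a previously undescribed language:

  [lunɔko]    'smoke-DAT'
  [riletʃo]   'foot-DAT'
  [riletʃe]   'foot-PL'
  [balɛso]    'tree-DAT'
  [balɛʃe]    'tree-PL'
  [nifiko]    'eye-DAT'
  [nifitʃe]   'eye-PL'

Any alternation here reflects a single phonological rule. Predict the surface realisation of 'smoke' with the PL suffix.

[lunɔtʃe]

'eye' shows [k] ~ [tʃ] at the end of the stem ([nifiko] vs [nifitʃe]).
Compare 'foot', with invariant [tʃ] in [riletʃo] and [riletʃe]: an analysis with underlying /tʃ/ and a rule producing [k] before the DAT suffix would wrongly predict alternation here too.
So /k/ is underlying, and a rule of palatalization before a front vowel — /k/ and /s/ become palato-alveolar [tʃ] and [ʃ] before a front vowel — gives [tʃ].
The one attested form of 'smoke', [lunɔko], shows underlying /lunɔk/. Applying the same rule before a front vowel gives [lunɔtʃe].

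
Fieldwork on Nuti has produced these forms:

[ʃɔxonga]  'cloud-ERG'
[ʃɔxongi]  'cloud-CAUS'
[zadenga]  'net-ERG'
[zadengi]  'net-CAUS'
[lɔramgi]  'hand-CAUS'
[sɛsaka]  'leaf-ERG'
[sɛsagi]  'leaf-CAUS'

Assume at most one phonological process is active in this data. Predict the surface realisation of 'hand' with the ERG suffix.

[lɔramga]

The ERG morpheme has two allomorphs, [-ga] and [-ka].
The CAUS suffix, which begins with [g], is invariant after every stem; so [g] is not altered by any rule here.
The ERG suffix is therefore /-ka/ underlyingly, with post-nasal voicing: voiceless stops become voiced after a nasal.
After 'hand', which ends in a nasal, the suffix surfaces as [-ga], giving [lɔramga].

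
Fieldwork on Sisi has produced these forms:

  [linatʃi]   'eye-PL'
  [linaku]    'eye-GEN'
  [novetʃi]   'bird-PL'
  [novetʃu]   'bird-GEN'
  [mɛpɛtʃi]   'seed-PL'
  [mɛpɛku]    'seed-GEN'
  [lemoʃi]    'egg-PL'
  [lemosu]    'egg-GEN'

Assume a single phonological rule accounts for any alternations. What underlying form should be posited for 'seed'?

/mɛpɛk/

In [mɛpɛtʃi] and [mɛpɛku] the final segment of 'seed' alternates: [tʃ] ~ [k].
If /tʃ/ were underlying and a rule turned it into [k] before the GEN suffix, 'bird' would also alternate; but it has [tʃ] in both [novetʃi] and [novetʃu].
The alternation reflects palatalization before a front vowel: /k/ and /s/ become palato-alveolar [tʃ] and [ʃ] before a front vowel. /k/ is underlying.
So 'seed' = /mɛpɛk/.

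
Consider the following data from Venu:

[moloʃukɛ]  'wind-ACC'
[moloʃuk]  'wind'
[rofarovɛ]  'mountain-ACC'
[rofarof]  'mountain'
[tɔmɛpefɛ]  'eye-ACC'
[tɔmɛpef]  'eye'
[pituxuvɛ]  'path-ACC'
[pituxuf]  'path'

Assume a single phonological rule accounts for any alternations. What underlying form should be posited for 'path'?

The root 'path' surfaces as [pituxuvɛ] and [pituxuf], with a stem-final [v] ~ [f] alternation.
If /f/ were underlying and a rule turned it into [v] before the ACC suffix, 'eye' would also alternate; but it has [f] in both [tɔmɛpefɛ] and [tɔmɛpef].
Therefore /v/ is basic and [f] is derived by word-final obstruent devoicing (voiced obstruents become voiceless word-finally).
So 'path' = /pituxuv/.

/pituxuv/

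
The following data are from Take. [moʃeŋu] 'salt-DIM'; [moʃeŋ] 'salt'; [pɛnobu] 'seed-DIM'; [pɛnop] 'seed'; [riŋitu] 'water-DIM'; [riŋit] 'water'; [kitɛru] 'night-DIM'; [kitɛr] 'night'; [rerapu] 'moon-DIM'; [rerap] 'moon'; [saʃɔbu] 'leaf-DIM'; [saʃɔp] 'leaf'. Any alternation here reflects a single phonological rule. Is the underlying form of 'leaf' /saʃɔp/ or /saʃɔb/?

The stem for 'leaf' ends in [b] in [saʃɔbu] but [p] in [saʃɔp].
But 'moon' keeps [p] in both environments ([rerapu], [rerap]), so there is no rule changing /p/ to [b] before the DIM suffix.
Therefore /b/ is basic and [p] is derived by word-final obstruent devoicing (voiced obstruents become voiceless word-finally).

/saʃɔb/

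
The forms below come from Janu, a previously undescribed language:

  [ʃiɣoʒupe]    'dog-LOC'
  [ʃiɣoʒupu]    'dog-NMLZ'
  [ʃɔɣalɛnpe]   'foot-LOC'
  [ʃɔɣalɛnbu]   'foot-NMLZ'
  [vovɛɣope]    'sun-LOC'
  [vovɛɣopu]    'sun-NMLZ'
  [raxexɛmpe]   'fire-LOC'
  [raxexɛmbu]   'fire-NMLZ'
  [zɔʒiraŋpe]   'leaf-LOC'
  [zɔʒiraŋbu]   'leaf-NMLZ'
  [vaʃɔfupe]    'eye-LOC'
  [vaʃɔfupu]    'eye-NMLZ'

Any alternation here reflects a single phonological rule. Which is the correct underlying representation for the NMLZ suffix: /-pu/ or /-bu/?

/-bu/

The NMLZ suffix surfaces as [-bu] and [-pu], depending on the final segment of the stem.
By contrast the LOC suffix keeps its initial [p] throughout — that segment must be underlying.
So the underlying form is /-bu/, and voiced stops become voiceless after a vowel.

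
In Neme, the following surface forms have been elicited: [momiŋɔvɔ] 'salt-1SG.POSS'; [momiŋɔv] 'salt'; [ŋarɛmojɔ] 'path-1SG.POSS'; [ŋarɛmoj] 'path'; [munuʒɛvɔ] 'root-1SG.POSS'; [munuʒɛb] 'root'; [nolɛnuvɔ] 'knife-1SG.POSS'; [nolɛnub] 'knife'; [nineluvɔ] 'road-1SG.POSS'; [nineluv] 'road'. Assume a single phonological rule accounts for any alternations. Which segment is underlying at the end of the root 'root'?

'root' shows [v] ~ [b] at the end of the stem ([munuʒɛvɔ] vs [munuʒɛb]).
But 'salt' keeps [v] in both environments ([momiŋɔvɔ], [momiŋɔv]), so there is no rule changing /v/ to [b] in isolation.
Therefore /b/ is basic and [v] is derived by intervocalic spirantization (voiced stops become fricatives between vowels).

/b/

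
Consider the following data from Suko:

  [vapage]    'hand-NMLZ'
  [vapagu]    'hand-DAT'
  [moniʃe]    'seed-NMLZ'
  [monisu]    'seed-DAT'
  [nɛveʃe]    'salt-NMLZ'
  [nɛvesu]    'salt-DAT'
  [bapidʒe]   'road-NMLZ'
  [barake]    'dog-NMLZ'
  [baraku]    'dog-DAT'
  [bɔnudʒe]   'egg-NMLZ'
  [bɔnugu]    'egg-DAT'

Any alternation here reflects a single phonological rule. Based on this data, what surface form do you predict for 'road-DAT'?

The root 'egg' surfaces as [bɔnudʒe] and [bɔnugu], with a stem-final [dʒ] ~ [g] alternation.
Compare 'hand', with invariant [g] in [vapage] and [vapagu]: an analysis with underlying /g/ and a rule producing [dʒ] before the NMLZ suffix would wrongly predict alternation here too.
So /dʒ/ is underlying, and a rule of depalatalization — palato-alveolar /dʒ/ and /ʃ/ become [g] and [s] when no front vowel follows — gives [g].
The one attested form of 'road', [bapidʒe], shows underlying /bapidʒ/. Applying the same rule when no front vowel follows gives [bapigu].

[bapigu]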